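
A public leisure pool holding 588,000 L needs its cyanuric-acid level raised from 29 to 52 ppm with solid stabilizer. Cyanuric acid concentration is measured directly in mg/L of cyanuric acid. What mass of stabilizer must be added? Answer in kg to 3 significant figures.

13.5 kg

CYA to add: (52 − 29) = 23 mg/L × 588,000 L = 13,520 g cyanuric acid.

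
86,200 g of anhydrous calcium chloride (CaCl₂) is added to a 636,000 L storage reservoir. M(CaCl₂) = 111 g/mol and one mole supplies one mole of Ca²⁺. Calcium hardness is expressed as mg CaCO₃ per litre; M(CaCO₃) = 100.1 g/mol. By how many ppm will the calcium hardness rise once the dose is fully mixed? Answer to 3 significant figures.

Moles of Ca²⁺: 86,200 g ÷ 111 g/mol = 776.6 mol.
As CaCO₃: 776.6 mol × 100.1 g/mol = 77,740 g.
Rise: 77,740 g / 636,000 L × 1000 = 122.2 mg/L.

122 ppm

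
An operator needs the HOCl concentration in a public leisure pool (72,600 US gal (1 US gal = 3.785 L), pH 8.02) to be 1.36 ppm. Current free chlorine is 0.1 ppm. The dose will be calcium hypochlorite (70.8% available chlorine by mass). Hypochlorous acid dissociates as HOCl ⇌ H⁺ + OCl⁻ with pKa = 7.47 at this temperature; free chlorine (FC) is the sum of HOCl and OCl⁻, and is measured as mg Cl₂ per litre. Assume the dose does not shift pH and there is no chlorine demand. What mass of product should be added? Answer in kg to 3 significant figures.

Volume: 72,600 US gal × 3.785 L/gal = 274,791 L.
[OCl⁻]/[HOCl] = 10^(pH − pKa) = 10^(8.02 − 7.47) = 3.548; fraction as HOCl = 1/(1 + 3.548) = 0.2199.
Free chlorine required for 1.36 ppm HOCl: 1.36 / 0.2199 = 6.185 ppm.
FC to add: 6.185 − 0.1 = 6.085 mg/L as Cl₂.
Cl₂ equivalent: 6.085 mg/L × 274,791 L = 1672 g.
Product at 70.8% available Cl: 1672 / 0.708 = 2362 g.

2.36 kg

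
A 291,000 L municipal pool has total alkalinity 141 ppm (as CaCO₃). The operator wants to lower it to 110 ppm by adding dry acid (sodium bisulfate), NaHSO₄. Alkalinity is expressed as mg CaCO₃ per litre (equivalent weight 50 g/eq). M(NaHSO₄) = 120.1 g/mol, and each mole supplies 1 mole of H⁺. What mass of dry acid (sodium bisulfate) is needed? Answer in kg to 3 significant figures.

Alkalinity to neutralize: (141 − 110) = 31 mg/L as CaCO₃ × 291,000 L = 9021 g as CaCO₃.
Equivalents of H⁺ required: 9021 ÷ 50 g/eq = 180.4 eq = 180.4 mol NaHSO₄.
Mass of NaHSO₄: 180.4 × 120.1 = 21,670 g.

21.7 kg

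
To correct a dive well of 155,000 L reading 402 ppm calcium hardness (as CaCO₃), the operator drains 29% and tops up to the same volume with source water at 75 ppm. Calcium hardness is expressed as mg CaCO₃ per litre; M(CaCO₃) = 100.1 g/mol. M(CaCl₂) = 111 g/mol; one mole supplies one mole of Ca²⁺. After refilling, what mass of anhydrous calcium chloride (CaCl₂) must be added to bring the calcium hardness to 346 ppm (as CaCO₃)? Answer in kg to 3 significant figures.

6.67 kg

After draining 29% and refilling: 402 × 0.71 + 75 × 0.29 = 307.17 ppm.
Deficit to target: 346 − 307.17 = 38.83 mg/L.
As CaCO₃: 38.83 mg/L × 155,000 L = 6019 g; ÷ 100.1 = 60.13 mol Ca²⁺.
Mass: 60.13 × 111 = 6674 g.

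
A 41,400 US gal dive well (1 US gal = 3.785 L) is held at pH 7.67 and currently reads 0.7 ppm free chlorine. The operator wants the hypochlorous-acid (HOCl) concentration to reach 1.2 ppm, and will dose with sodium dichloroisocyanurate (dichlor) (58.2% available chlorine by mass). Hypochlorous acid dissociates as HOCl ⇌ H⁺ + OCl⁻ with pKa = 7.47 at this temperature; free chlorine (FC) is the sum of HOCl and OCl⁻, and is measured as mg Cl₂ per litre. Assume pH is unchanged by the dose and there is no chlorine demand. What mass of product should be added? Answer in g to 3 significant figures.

647 g

Volume: 41,400 US gal × 3.785 L/gal = 156,699 L.
[OCl⁻]/[HOCl] = 10^(pH − pKa) = 10^(7.67 − 7.47) = 1.585; fraction as HOCl = 1/(1 + 1.585) = 0.3869.
Free chlorine required for 1.2 ppm HOCl: 1.2 / 0.3869 = 3.102 ppm.
FC to add: 3.102 − 0.7 = 2.402 mg/L as Cl₂.
Cl₂ equivalent: 2.402 mg/L × 156,699 L = 376.4 g.
Product at 58.2% available Cl: 376.4 / 0.582 = 646.7 g.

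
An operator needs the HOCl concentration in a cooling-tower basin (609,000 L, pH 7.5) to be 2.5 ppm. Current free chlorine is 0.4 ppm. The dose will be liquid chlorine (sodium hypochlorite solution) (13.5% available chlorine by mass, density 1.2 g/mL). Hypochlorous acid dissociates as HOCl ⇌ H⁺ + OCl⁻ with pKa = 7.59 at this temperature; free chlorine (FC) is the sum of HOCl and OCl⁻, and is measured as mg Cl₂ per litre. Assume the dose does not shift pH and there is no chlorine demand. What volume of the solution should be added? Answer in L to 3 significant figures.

15.5 L

[OCl⁻]/[HOCl] = 10^(pH − pKa) = 10^(7.5 − 7.59) = 0.8128; fraction as HOCl = 1/(1 + 0.8128) = 0.5516.
Free chlorine required for 2.5 ppm HOCl: 2.5 / 0.5516 = 4.532 ppm.
FC to add: 4.532 − 0.4 = 4.132 mg/L as Cl₂.
Cl₂ equivalent: 4.132 mg/L × 609,000 L = 2516 g.
Product at 13.5% available Cl: 2516 / 0.135 = 18,640 g.
Volume: 18,640 g ÷ 1.2 g/mL = 15,530 mL.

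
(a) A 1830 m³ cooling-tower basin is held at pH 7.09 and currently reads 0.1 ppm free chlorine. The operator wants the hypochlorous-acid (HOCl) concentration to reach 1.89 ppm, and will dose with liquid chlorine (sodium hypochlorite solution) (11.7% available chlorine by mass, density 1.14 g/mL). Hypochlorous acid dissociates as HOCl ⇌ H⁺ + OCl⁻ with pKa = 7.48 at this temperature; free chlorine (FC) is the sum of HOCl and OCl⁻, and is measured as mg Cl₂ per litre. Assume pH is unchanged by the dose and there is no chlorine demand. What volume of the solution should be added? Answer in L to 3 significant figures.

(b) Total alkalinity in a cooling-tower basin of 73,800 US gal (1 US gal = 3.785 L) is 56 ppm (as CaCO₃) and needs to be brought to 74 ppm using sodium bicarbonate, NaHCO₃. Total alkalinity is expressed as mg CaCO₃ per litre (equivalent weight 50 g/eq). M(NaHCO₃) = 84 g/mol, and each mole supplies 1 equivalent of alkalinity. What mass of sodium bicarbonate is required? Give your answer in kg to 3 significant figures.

(a) Volume: 1830 m³ = 1,830,000 L.
(a) [OCl⁻]/[HOCl] = 10^(pH − pKa) = 10^(7.09 − 7.48) = 0.4074; fraction as HOCl = 1/(1 + 0.4074) = 0.7105.
(a) Free chlorine required for 1.89 ppm HOCl: 1.89 / 0.7105 = 2.66 ppm.
(a) FC to add: 2.66 − 0.1 = 2.56 mg/L as Cl₂.
(a) Cl₂ equivalent: 2.56 mg/L × 1,830,000 L = 4685 g.
(a) Product at 11.7% available Cl: 4685 / 0.117 = 40,040 g.
(a) Volume: 40,040 g ÷ 1.14 g/mL = 35,120 mL.

(b) Volume: 73,800 US gal × 3.785 L/gal = 279,333 L.
(b) Alkalinity to add: (74 − 56) = 18 mg/L as CaCO₃ × 279,333 L = 5028 g as CaCO₃.
(b) Equivalents: 5028 g ÷ 50 g/eq = 100.6 eq.
(b) NaHCO₃ supplies 1 eq per mole → 100.6 mol.
(b) Mass: 100.6 mol × 84 g/mol = 8447 g.

(a) 35.1 L; (b) 8.45 kg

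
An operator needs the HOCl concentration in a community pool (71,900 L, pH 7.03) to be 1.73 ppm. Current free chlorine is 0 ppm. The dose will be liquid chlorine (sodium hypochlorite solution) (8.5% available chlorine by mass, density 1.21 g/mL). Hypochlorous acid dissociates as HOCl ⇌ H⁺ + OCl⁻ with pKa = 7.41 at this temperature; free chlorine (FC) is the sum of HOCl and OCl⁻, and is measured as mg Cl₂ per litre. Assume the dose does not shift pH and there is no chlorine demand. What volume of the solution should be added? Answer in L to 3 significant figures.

[OCl⁻]/[HOCl] = 10^(pH − pKa) = 10^(7.03 − 7.41) = 0.4169; fraction as HOCl = 1/(1 + 0.4169) = 0.7058.
Free chlorine required for 1.73 ppm HOCl: 1.73 / 0.7058 = 2.451 ppm.
FC to add: 2.451 − 0 = 2.451 mg/L as Cl₂.
Cl₂ equivalent: 2.451 mg/L × 71,900 L = 176.2 g.
Product at 8.5% available Cl: 176.2 / 0.085 = 2073 g.
Volume: 2073 g ÷ 1.21 g/mL = 1714 mL.

1.71 L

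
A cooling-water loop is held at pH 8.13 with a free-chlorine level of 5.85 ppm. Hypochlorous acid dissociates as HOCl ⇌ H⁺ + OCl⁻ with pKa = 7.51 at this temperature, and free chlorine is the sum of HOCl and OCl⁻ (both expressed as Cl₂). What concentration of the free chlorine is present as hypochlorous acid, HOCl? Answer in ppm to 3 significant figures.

[OCl⁻]/[HOCl] = 10^(pH − pKa) = 10^(8.13 − 7.51) = 10^0.62 = 4.169.
Fraction as HOCl = 1 / (1 + 4.169) = 0.1935.
HOCl = 0.1935 × 5.85 ppm = 1.132 ppm.

1.13 ppm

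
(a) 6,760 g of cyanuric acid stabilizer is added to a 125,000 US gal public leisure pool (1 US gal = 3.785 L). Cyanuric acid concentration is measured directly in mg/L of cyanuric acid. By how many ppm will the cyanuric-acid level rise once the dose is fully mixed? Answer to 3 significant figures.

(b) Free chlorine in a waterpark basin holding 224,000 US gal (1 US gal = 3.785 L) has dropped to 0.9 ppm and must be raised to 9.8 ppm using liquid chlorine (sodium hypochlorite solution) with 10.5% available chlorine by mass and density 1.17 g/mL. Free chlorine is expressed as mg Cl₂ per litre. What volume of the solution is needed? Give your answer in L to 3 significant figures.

(a) Volume: 125,000 US gal × 3.785 L/gal = 473,125 L.
(a) Rise: 6,760 g / 473,125 L × 1000 = 14.29 mg/L.

(b) Volume: 224,000 US gal × 3.785 L/gal = 847,840 L.
(b) Chlorine deficit: 9.8 − 0.9 = 8.9 ppm = 8.9 mg/L as Cl₂.
(b) Cl₂ equivalent needed: 8.9 mg/L × 847,840 L = 7,546,000 mg = 7546 g.
(b) Product at 10.5% available chlorine: 7546 / 0.105 = 71,860 g.
(b) Volume at density 1.17 g/mL: 71,860 g ÷ 1.17 g/mL = 61,420 mL.

(a) 14.3 ppm; (b) 61.4 L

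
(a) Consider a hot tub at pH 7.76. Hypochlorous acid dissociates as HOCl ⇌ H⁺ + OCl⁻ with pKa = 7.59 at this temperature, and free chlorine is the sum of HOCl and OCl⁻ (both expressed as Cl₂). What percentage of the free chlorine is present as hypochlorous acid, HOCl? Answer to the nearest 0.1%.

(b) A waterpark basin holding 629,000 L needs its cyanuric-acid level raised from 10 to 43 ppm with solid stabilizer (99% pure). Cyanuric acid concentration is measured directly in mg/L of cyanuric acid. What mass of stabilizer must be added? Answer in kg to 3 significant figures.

(a) 40.3%; (b) 21.0 kg

(a) [OCl⁻]/[HOCl] = 10^(pH − pKa) = 10^(7.76 − 7.59) = 10^0.17 = 1.479.
(a) Fraction as HOCl = 1 / (1 + 1.479) = 0.4034.

(b) CYA to add: (43 − 10) = 33 mg/L × 629,000 L = 20,760 g cyanuric acid.
(b) At 99% purity: 20,760 / 0.99 = 20,970 g product.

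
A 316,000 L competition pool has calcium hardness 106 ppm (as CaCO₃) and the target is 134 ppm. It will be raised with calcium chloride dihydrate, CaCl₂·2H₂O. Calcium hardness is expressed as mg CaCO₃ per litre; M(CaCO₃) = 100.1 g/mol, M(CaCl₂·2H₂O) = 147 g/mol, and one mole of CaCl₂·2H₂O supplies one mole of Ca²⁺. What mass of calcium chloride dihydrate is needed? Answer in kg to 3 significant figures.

13.0 kg

Hardness to add: (134 − 106) = 28 mg/L as CaCO₃ × 316,000 L = 8848 g as CaCO₃.
Moles of Ca²⁺ (1 mol Ca²⁺ ≡ 1 mol CaCO₃): 8848 / 100.1 g/mol = 88.39 mol.
Mass of CaCl₂·2H₂O: 88.39 × 147 = 12,990 g.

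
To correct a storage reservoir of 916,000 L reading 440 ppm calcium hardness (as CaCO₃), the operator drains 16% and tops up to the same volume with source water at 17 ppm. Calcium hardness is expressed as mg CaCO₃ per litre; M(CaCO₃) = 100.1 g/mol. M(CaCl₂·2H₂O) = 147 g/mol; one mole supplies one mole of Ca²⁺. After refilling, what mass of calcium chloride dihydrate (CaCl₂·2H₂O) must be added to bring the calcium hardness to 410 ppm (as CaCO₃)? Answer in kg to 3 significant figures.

50.7 kg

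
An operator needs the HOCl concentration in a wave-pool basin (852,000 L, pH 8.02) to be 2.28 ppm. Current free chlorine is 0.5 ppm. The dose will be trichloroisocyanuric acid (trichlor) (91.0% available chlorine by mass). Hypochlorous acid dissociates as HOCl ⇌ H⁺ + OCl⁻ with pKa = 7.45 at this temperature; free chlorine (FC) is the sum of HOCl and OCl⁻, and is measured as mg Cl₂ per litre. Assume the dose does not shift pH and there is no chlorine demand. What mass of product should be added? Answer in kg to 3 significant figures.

9.60 kg

[OCl⁻]/[HOCl] = 10^(pH − pKa) = 10^(8.02 − 7.45) = 3.715; fraction as HOCl = 1/(1 + 3.715) = 0.2121.
Free chlorine required for 2.28 ppm HOCl: 2.28 / 0.2121 = 10.75 ppm.
FC to add: 10.75 − 0.5 = 10.25 mg/L as Cl₂.
Cl₂ equivalent: 10.25 mg/L × 852,000 L = 8734 g.
Product at 91.0% available Cl: 8734 / 0.91 = 9598 g.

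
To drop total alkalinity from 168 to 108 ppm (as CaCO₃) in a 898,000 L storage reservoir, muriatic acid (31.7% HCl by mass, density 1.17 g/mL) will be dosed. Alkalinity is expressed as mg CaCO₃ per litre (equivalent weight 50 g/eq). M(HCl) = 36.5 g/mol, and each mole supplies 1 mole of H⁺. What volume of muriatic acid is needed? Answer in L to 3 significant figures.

Alkalinity to neutralize: (168 − 108) = 60 mg/L as CaCO₃ × 898,000 L = 53,880 g as CaCO₃.
Equivalents of H⁺ required: 53,880 ÷ 50 g/eq = 1078 eq = 1078 mol HCl.
Mass of HCl: 1078 × 36.5 = 39,330 g.
Mass of 31.7% solution: 39,330 / 0.317 = 124,100 g.
Volume: 124,100 g ÷ 1.17 g/mL = 106,000 mL.

106 L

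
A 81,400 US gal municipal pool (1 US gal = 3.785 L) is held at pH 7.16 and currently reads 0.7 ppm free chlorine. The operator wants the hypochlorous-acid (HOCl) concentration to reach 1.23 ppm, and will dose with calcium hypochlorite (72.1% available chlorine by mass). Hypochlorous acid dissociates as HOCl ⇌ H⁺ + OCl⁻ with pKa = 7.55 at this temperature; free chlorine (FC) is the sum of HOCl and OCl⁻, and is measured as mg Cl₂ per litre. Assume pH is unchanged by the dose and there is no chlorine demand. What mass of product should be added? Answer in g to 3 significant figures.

441 g

Volume: 81,400 US gal × 3.785 L/gal = 308,099 L.
[OCl⁻]/[HOCl] = 10^(pH − pKa) = 10^(7.16 − 7.55) = 0.4074; fraction as HOCl = 1/(1 + 0.4074) = 0.7105.
Free chlorine required for 1.23 ppm HOCl: 1.23 / 0.7105 = 1.731 ppm.
FC to add: 1.731 − 0.7 = 1.031 mg/L as Cl₂.
Cl₂ equivalent: 1.031 mg/L × 308,099 L = 317.7 g.
Product at 72.1% available Cl: 317.7 / 0.721 = 440.6 g.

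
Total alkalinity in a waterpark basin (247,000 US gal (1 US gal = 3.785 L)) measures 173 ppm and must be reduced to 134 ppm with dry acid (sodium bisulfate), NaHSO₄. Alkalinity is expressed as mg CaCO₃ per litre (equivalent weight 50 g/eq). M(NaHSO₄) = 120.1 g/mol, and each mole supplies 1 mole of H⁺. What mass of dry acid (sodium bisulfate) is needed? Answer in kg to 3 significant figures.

87.6 kg

Volume: 247,000 US gal × 3.785 L/gal = 934,895 L.
Alkalinity to neutralize: (173 − 134) = 39 mg/L as CaCO₃ × 934,895 L = 36,460 g as CaCO₃.
Equivalents of H⁺ required: 36,460 ÷ 50 g/eq = 729.2 eq = 729.2 mol NaHSO₄.
Mass of NaHSO₄: 729.2 × 120.1 = 87,580 g.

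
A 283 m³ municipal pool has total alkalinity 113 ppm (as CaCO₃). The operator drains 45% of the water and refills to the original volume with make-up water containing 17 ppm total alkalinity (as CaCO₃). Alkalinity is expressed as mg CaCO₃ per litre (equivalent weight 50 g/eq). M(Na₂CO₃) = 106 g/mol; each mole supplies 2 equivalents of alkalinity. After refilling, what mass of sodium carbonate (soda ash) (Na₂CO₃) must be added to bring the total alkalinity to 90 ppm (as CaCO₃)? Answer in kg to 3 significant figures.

6.06 kg

Volume: 283 m³ = 283,000 L.
After draining 45% and refilling: 113 × 0.55 + 17 × 0.45 = 69.8 ppm.
Deficit to target: 90 − 69.8 = 20.2 mg/L.
As CaCO₃: 20.2 mg/L × 283,000 L = 5717 g; ÷ 50 g/eq ÷ 2 = 57.17 mol Na₂CO₃.
Mass: 57.17 × 106 = 6060 g.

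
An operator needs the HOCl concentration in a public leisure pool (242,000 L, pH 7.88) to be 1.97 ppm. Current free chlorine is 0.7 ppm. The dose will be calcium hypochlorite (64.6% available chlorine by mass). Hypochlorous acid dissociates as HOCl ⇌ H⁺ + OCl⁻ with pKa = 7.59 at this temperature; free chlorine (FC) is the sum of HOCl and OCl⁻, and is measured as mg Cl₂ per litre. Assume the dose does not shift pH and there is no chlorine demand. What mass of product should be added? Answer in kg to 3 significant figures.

[OCl⁻]/[HOCl] = 10^(pH − pKa) = 10^(7.88 − 7.59) = 1.95; fraction as HOCl = 1/(1 + 1.95) = 0.339.
Free chlorine required for 1.97 ppm HOCl: 1.97 / 0.339 = 5.811 ppm.
FC to add: 5.811 − 0.7 = 5.111 mg/L as Cl₂.
Cl₂ equivalent: 5.111 mg/L × 242,000 L = 1237 g.
Product at 64.6% available Cl: 1237 / 0.646 = 1915 g.

1.91 kg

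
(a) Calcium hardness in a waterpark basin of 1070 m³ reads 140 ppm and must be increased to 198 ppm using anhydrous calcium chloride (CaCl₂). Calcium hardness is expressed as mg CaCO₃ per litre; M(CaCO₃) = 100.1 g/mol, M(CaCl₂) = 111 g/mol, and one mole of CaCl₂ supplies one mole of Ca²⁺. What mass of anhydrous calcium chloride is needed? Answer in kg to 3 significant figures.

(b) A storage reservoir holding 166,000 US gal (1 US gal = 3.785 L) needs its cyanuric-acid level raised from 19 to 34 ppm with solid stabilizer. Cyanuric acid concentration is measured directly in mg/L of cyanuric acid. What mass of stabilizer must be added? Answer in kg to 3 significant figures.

(a) 68.8 kg; (b) 9.42 kg

(a) Volume: 1070 m³ = 1,070,000 L.
(a) Hardness to add: (198 − 140) = 58 mg/L as CaCO₃ × 1,070,000 L = 62,060 g as CaCO₃.
(a) Moles of Ca²⁺ (1 mol Ca²⁺ ≡ 1 mol CaCO₃): 62,060 / 100.1 g/mol = 620 mol.
(a) Mass of CaCl₂: 620 × 111 = 68,820 g.

(b) Volume: 166,000 US gal × 3.785 L/gal = 628,310 L.
(b) CYA to add: (34 − 19) = 15 mg/L × 628,310 L = 9425 g cyanuric acid.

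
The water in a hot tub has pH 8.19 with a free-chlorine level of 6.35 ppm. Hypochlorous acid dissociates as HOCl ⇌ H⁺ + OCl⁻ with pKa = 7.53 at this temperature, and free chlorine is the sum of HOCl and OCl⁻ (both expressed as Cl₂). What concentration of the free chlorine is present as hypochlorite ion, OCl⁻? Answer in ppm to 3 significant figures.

5.21 ppm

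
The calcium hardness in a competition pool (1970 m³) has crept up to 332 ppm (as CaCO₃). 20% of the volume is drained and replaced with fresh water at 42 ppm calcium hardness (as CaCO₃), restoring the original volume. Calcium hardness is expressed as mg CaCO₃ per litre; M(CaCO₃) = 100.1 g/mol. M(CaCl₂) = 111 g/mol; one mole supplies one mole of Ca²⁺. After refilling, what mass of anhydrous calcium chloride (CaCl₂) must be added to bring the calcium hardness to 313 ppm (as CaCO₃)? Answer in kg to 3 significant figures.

Volume: 1970 m³ = 1,970,000 L.
After draining 20% and refilling: 332 × 0.80 + 42 × 0.20 = 274 ppm.
Deficit to target: 313 − 274 = 39 mg/L.
As CaCO₃: 39 mg/L × 1,970,000 L = 76,830 g; ÷ 100.1 = 767.5 mol Ca²⁺.
Mass: 767.5 × 111 = 85,200 g.

85.2 kg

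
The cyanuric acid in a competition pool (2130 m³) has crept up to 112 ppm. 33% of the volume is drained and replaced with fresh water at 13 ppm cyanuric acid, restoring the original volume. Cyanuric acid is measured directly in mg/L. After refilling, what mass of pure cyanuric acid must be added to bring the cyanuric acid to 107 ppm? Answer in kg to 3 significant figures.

58.9 kg

Volume: 2130 m³ = 2,130,000 L.
After draining 33% and refilling: 112 × 0.67 + 13 × 0.33 = 79.33 ppm.
Deficit to target: 107 − 79.33 = 27.67 mg/L.
Mass: 27.67 mg/L × 2,130,000 L = 58,940 g cyanuric acid.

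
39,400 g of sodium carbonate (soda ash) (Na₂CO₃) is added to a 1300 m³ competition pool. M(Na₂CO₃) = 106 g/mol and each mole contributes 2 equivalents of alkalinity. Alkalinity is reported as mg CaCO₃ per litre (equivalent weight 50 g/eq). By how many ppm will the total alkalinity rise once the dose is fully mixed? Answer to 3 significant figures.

28.6 ppm

Volume: 1300 m³ = 1,300,000 L.
Moles of Na₂CO₃: 39,400 g ÷ 106 g/mol = 371.7 mol → 743.4 eq of alkalinity.
As CaCO₃: 743.4 eq × 50 g/eq = 37,170 g.
Rise: 37,170 g / 1,300,000 L × 1000 = 28.59 mg/L.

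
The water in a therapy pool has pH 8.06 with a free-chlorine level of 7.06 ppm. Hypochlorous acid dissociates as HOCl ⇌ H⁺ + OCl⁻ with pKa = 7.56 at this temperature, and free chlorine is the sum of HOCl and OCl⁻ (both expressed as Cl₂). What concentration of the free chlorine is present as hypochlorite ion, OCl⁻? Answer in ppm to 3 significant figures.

5.36 ppm

[OCl⁻]/[HOCl] = 10^(pH − pKa) = 10^(8.06 − 7.56) = 10^0.50 = 3.162.
Fraction as HOCl = 1 / (1 + 3.162) = 0.2403.
OCl⁻ = (1 − 0.2403) × 7.06 ppm = 5.364 ppm.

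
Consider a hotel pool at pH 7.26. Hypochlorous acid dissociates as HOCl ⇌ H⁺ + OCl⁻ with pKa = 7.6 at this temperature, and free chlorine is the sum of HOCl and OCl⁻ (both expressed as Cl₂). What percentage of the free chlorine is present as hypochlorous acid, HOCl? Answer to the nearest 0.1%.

[OCl⁻]/[HOCl] = 10^(pH − pKa) = 10^(7.26 − 7.6) = 10^-0.34 = 0.4571.
Fraction as HOCl = 1 / (1 + 0.4571) = 0.6863.

68.6%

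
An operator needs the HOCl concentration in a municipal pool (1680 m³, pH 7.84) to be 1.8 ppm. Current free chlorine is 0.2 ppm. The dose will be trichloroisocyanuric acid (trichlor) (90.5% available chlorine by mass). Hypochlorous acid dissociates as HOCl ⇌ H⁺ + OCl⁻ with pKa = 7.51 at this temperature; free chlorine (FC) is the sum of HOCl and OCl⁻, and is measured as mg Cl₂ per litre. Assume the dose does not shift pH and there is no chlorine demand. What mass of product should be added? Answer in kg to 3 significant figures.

10.1 kg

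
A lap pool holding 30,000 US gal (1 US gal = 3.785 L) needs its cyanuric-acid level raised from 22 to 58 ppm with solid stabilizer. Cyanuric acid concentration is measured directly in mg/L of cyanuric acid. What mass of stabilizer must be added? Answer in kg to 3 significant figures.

4.09 kg

Volume: 30,000 US gal × 3.785 L/gal = 113,550 L.
CYA to add: (58 − 22) = 36 mg/L × 113,550 L = 4088 g cyanuric acid.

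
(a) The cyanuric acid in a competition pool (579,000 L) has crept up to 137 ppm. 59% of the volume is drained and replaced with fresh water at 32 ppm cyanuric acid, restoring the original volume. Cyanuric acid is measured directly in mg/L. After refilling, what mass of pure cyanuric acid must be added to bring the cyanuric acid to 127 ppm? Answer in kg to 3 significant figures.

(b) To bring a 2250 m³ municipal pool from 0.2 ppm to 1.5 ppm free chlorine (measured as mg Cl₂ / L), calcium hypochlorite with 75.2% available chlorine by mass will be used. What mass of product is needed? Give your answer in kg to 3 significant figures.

(a) After draining 59% and refilling: 137 × 0.41 + 32 × 0.59 = 75.05 ppm.
(a) Deficit to target: 127 − 75.05 = 51.95 mg/L.
(a) Mass: 51.95 mg/L × 579,000 L = 30,080 g cyanuric acid.

(b) Volume: 2250 m³ = 2,250,000 L.
(b) Chlorine deficit: 1.5 − 0.2 = 1.3 ppm = 1.3 mg/L as Cl₂.
(b) Cl₂ equivalent needed: 1.3 mg/L × 2,250,000 L = 2,925,000 mg = 2925 g.
(b) Product at 75.2% available chlorine: 2925 / 0.752 = 3890 g.

(a) 30.1 kg; (b) 3.89 kg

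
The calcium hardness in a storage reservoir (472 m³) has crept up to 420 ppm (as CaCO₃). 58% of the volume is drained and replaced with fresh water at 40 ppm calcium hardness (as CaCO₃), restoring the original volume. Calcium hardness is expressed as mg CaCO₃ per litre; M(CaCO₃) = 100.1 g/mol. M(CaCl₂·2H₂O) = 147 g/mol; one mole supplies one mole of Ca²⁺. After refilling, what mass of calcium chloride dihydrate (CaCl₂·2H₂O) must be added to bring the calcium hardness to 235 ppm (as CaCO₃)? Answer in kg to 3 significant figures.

24.5 kg

Volume: 472 m³ = 472,000 L.
After draining 58% and refilling: 420 × 0.42 + 40 × 0.58 = 199.6 ppm.
Deficit to target: 235 − 199.6 = 35.4 mg/L.
As CaCO₃: 35.4 mg/L × 472,000 L = 16,710 g; ÷ 100.1 = 166.9 mol Ca²⁺.
Mass: 166.9 × 147 = 24,540 g.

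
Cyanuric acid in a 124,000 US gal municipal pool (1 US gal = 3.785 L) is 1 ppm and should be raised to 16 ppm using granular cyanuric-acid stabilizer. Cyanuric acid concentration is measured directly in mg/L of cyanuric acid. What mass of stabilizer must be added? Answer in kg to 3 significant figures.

7.04 kg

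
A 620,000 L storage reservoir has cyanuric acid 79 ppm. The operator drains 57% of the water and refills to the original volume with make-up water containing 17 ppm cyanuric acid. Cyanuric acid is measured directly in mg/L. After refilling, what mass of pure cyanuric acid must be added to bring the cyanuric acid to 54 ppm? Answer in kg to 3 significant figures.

6.41 kg

After draining 57% and refilling: 79 × 0.43 + 17 × 0.57 = 43.66 ppm.
Deficit to target: 54 − 43.66 = 10.34 mg/L.
Mass: 10.34 mg/L × 620,000 L = 6411 g cyanuric acid.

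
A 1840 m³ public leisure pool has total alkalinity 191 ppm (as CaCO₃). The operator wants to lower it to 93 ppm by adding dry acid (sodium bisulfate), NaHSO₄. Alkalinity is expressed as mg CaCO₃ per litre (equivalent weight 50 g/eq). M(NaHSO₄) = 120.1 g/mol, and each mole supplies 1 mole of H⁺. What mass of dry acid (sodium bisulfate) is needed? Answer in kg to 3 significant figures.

Volume: 1840 m³ = 1,840,000 L.
Alkalinity to neutralize: (191 − 93) = 98 mg/L as CaCO₃ × 1,840,000 L = 180,300 g as CaCO₃.
Equivalents of H⁺ required: 180,300 ÷ 50 g/eq = 3606 eq = 3606 mol NaHSO₄.
Mass of NaHSO₄: 3606 × 120.1 = 433,100 g.

433 kg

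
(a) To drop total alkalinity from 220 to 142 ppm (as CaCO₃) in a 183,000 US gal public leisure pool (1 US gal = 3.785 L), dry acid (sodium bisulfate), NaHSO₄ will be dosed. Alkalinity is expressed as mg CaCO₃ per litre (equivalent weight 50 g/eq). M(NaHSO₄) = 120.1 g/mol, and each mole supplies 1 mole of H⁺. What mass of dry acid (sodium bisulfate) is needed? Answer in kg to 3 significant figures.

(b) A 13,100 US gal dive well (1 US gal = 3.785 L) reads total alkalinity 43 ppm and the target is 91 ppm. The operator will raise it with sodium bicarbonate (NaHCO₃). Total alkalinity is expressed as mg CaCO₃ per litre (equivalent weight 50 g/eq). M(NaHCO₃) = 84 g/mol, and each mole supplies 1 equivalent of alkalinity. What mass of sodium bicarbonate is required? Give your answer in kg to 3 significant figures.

(a) Volume: 183,000 US gal × 3.785 L/gal = 692,655 L.
(a) Alkalinity to neutralize: (220 − 142) = 78 mg/L as CaCO₃ × 692,655 L = 54,030 g as CaCO₃.
(a) Equivalents of H⁺ required: 54,030 ÷ 50 g/eq = 1081 eq = 1081 mol NaHSO₄.
(a) Mass of NaHSO₄: 1081 × 120.1 = 129,800 g.

(b) Volume: 13,100 US gal × 3.785 L/gal = 49,584 L.
(b) Alkalinity to add: (91 − 43) = 48 mg/L as CaCO₃ × 49,584 L = 2380 g as CaCO₃.
(b) Equivalents: 2380 g ÷ 50 g/eq = 47.6 eq.
(b) NaHCO₃ supplies 1 eq per mole → 47.6 mol.
(b) Mass: 47.6 mol × 84 g/mol = 3998 g.

(a) 130 kg; (b) 4.00 kg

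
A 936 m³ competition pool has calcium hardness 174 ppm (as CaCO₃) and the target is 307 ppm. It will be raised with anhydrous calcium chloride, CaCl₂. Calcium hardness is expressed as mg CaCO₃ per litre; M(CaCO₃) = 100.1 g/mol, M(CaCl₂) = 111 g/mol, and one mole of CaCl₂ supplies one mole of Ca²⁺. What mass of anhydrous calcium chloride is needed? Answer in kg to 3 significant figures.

Volume: 936 m³ = 936,000 L.
Hardness to add: (307 − 174) = 133 mg/L as CaCO₃ × 936,000 L = 124,500 g as CaCO₃.
Moles of Ca²⁺ (1 mol Ca²⁺ ≡ 1 mol CaCO₃): 124,500 / 100.1 g/mol = 1244 mol.
Mass of CaCl₂: 1244 × 111 = 138,000 g.

138 kg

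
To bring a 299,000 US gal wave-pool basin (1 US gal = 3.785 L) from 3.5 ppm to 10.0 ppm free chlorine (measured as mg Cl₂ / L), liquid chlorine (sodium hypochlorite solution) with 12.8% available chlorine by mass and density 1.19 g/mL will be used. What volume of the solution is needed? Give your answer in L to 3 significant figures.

48.3 L

Volume: 299,000 US gal × 3.785 L/gal = 1,131,715 L.
Chlorine deficit: 10.0 − 3.5 = 6.5 ppm = 6.5 mg/L as Cl₂.
Cl₂ equivalent needed: 6.5 mg/L × 1,131,715 L = 7,356,000 mg = 7356 g.
Product at 12.8% available chlorine: 7356 / 0.128 = 57,470 g.
Volume at density 1.19 g/mL: 57,470 g ÷ 1.19 g/mL = 48,290 mL.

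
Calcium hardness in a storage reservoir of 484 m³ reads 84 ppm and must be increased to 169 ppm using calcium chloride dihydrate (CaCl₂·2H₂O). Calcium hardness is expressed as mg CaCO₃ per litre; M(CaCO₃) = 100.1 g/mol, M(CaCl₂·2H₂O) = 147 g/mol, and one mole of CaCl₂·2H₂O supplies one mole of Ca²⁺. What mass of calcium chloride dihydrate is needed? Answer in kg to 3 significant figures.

60.4 kg

Volume: 484 m³ = 484,000 L.
Hardness to add: (169 − 84) = 85 mg/L as CaCO₃ × 484,000 L = 41,140 g as CaCO₃.
Moles of Ca²⁺ (1 mol Ca²⁺ ≡ 1 mol CaCO₃): 41,140 / 100.1 g/mol = 411 mol.
Mass of CaCl₂·2H₂O: 411 × 147 = 60,420 g.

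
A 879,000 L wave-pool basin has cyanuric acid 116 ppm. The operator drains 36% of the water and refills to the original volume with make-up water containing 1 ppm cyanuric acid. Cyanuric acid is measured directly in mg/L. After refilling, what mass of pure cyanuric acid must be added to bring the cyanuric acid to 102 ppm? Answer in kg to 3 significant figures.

24.1 kg

After draining 36% and refilling: 116 × 0.64 + 1 × 0.36 = 74.6 ppm.
Deficit to target: 102 − 74.6 = 27.4 mg/L.
Mass: 27.4 mg/L × 879,000 L = 24,080 g cyanuric acid.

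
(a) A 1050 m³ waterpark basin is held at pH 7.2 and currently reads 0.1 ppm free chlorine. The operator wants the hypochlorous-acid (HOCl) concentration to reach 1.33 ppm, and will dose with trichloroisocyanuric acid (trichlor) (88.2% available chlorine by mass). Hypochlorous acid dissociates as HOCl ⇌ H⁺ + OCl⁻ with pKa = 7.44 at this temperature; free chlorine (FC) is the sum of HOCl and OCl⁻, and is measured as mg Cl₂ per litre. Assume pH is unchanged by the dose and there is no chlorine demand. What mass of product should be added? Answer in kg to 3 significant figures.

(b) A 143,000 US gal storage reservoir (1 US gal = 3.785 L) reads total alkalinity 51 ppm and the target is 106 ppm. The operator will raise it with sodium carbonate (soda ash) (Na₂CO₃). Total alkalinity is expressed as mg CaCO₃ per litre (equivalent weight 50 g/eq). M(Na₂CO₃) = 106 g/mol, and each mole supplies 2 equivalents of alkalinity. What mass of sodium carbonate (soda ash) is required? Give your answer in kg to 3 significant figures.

(a) Volume: 1050 m³ = 1,050,000 L.
(a) [OCl⁻]/[HOCl] = 10^(pH − pKa) = 10^(7.2 − 7.44) = 0.5754; fraction as HOCl = 1/(1 + 0.5754) = 0.6347.
(a) Free chlorine required for 1.33 ppm HOCl: 1.33 / 0.6347 = 2.095 ppm.
(a) FC to add: 2.095 − 0.1 = 1.995 mg/L as Cl₂.
(a) Cl₂ equivalent: 1.995 mg/L × 1,050,000 L = 2095 g.
(a) Product at 88.2% available Cl: 2095 / 0.882 = 2375 g.

(b) Volume: 143,000 US gal × 3.785 L/gal = 541,255 L.
(b) Alkalinity to add: (106 − 51) = 55 mg/L as CaCO₃ × 541,255 L = 29,770 g as CaCO₃.
(b) Equivalents: 29,770 g ÷ 50 g/eq = 595.4 eq.
(b) Each mole of Na₂CO₃ supplies 2 eq, so 595.4 / 2 = 297.7 mol.
(b) Mass: 297.7 mol × 106 g/mol = 31,560 g.

(a) 2.38 kg; (b) 31.6 kg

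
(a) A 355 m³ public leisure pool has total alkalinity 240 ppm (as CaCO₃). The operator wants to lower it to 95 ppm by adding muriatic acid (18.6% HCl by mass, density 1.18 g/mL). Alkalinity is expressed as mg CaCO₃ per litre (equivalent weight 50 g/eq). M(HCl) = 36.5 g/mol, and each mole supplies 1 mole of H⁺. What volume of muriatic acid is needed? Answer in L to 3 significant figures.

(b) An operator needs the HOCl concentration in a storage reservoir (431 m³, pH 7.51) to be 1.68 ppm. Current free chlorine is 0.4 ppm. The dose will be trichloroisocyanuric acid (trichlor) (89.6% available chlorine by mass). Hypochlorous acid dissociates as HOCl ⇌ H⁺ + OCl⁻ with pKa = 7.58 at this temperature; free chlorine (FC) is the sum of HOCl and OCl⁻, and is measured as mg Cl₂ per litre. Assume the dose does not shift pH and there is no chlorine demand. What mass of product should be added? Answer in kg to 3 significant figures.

(a) 171 L; (b) 1.30 kg

(a) Volume: 355 m³ = 355,000 L.
(a) Alkalinity to neutralize: (240 − 95) = 145 mg/L as CaCO₃ × 355,000 L = 51,480 g as CaCO₃.
(a) Equivalents of H⁺ required: 51,480 ÷ 50 g/eq = 1030 eq = 1030 mol HCl.
(a) Mass of HCl: 1030 × 36.5 = 37,580 g.
(a) Mass of 18.6% solution: 37,580 / 0.186 = 202,000 g.
(a) Volume: 202,000 g ÷ 1.18 g/mL = 171,200 mL.

(b) Volume: 431 m³ = 431,000 L.
(b) [OCl⁻]/[HOCl] = 10^(pH − pKa) = 10^(7.51 − 7.58) = 0.8511; fraction as HOCl = 1/(1 + 0.8511) = 0.5402.
(b) Free chlorine required for 1.68 ppm HOCl: 1.68 / 0.5402 = 3.11 ppm.
(b) FC to add: 3.11 − 0.4 = 2.71 mg/L as Cl₂.
(b) Cl₂ equivalent: 2.71 mg/L × 431,000 L = 1168 g.
(b) Product at 89.6% available Cl: 1168 / 0.896 = 1304 g.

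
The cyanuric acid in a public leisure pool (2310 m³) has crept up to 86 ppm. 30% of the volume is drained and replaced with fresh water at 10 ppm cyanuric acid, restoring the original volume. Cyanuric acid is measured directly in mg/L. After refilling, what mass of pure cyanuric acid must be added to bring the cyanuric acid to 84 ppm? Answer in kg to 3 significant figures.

48.0 kg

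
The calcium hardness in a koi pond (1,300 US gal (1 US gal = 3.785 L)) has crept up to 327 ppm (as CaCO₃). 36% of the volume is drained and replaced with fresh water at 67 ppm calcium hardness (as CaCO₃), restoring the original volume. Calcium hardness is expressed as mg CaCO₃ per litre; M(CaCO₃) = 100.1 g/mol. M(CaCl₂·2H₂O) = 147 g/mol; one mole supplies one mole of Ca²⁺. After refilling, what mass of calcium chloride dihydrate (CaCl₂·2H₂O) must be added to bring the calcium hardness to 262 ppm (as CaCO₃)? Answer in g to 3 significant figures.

207 g

Volume: 1,300 US gal × 3.785 L/gal = 4,920 L.
After draining 36% and refilling: 327 × 0.64 + 67 × 0.36 = 233.4 ppm.
Deficit to target: 262 − 233.4 = 28.6 mg/L.
As CaCO₃: 28.6 mg/L × 4,920 L = 140.7 g; ÷ 100.1 = 1.406 mol Ca²⁺.
Mass: 1.406 × 147 = 206.7 g.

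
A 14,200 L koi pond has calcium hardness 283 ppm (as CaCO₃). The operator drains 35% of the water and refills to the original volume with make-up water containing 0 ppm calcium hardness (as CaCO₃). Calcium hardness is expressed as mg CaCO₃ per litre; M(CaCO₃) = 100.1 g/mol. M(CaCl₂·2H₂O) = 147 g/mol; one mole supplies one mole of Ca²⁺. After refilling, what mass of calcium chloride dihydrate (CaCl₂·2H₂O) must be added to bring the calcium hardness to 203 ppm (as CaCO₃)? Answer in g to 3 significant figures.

397 g

After draining 35% and refilling: 283 × 0.65 + 0 × 0.35 = 183.95 ppm.
Deficit to target: 203 − 183.95 = 19.05 mg/L.
As CaCO₃: 19.05 mg/L × 14,200 L = 270.5 g; ÷ 100.1 = 2.702 mol Ca²⁺.
Mass: 2.702 × 147 = 397.3 g.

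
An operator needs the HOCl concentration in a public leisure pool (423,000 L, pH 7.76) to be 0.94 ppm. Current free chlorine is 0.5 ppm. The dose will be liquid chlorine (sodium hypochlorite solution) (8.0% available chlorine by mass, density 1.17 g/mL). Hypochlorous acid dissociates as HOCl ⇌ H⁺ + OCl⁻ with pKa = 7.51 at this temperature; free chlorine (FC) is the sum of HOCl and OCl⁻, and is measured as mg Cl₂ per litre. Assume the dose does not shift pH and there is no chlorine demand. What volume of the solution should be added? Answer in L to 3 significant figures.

[OCl⁻]/[HOCl] = 10^(pH − pKa) = 10^(7.76 − 7.51) = 1.778; fraction as HOCl = 1/(1 + 1.778) = 0.3599.
Free chlorine required for 0.94 ppm HOCl: 0.94 / 0.3599 = 2.612 ppm.
FC to add: 2.612 − 0.5 = 2.112 mg/L as Cl₂.
Cl₂ equivalent: 2.112 mg/L × 423,000 L = 893.2 g.
Product at 8.0% available Cl: 893.2 / 0.08 = 11,160 g.
Volume: 11,160 g ÷ 1.17 g/mL = 9543 mL.

9.54 L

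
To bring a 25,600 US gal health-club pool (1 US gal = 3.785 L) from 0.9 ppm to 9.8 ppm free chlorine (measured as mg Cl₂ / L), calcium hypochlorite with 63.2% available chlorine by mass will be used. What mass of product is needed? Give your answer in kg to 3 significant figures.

1.36 kg

Volume: 25,600 US gal × 3.785 L/gal = 96,896 L.
Chlorine deficit: 9.8 − 0.9 = 8.9 ppm = 8.9 mg/L as Cl₂.
Cl₂ equivalent needed: 8.9 mg/L × 96,896 L = 862,400 mg = 862.4 g.
Product at 63.2% available chlorine: 862.4 / 0.632 = 1365 g.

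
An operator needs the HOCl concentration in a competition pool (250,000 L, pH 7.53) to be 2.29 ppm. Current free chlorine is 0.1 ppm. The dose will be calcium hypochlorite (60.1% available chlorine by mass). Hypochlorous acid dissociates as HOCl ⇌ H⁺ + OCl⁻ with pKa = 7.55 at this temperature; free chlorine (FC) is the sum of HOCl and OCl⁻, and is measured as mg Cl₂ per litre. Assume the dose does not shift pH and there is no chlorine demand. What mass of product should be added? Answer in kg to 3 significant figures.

[OCl⁻]/[HOCl] = 10^(pH − pKa) = 10^(7.53 − 7.55) = 0.955; fraction as HOCl = 1/(1 + 0.955) = 0.5115.
Free chlorine required for 2.29 ppm HOCl: 2.29 / 0.5115 = 4.477 ppm.
FC to add: 4.477 − 0.1 = 4.377 mg/L as Cl₂.
Cl₂ equivalent: 4.377 mg/L × 250,000 L = 1094 g.
Product at 60.1% available Cl: 1094 / 0.601 = 1821 g.

1.82 kg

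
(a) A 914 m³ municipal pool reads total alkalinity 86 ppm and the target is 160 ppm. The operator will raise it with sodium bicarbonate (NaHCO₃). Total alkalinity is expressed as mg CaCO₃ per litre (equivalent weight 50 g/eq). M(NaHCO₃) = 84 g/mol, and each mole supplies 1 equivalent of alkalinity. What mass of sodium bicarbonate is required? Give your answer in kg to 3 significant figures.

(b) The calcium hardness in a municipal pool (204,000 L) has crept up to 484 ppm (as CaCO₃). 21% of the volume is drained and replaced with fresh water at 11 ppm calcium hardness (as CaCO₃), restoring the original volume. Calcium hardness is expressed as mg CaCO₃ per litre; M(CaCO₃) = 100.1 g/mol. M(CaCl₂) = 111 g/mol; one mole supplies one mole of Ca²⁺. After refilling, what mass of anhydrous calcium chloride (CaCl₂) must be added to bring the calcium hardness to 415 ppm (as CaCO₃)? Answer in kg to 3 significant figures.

(a) 114 kg; (b) 6.86 kg

(a) Volume: 914 m³ = 914,000 L.
(a) Alkalinity to add: (160 − 86) = 74 mg/L as CaCO₃ × 914,000 L = 67,640 g as CaCO₃.
(a) Equivalents: 67,640 g ÷ 50 g/eq = 1353 eq.
(a) NaHCO₃ supplies 1 eq per mole → 1353 mol.
(a) Mass: 1353 mol × 84 g/mol = 113,600 g.

(b) After draining 21% and refilling: 484 × 0.79 + 11 × 0.21 = 384.67 ppm.
(b) Deficit to target: 415 − 384.67 = 30.33 mg/L.
(b) As CaCO₃: 30.33 mg/L × 204,000 L = 6187 g; ÷ 100.1 = 61.81 mol Ca²⁺.
(b) Mass: 61.81 × 111 = 6861 g.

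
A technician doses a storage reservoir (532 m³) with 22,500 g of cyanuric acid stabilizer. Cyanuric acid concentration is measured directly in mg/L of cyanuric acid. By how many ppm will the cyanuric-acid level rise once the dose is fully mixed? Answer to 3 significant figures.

Volume: 532 m³ = 532,000 L.
Rise: 22,500 g / 532,000 L × 1000 = 42.29 mg/L.

42.3 ppm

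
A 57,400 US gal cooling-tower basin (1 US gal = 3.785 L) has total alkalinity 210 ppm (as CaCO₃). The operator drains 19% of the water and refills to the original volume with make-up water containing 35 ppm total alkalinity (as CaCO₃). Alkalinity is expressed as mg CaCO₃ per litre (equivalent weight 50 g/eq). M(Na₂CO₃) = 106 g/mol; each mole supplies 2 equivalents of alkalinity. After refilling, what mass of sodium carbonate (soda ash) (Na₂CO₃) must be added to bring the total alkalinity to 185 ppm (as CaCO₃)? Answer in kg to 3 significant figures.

Volume: 57,400 US gal × 3.785 L/gal = 217,259 L.
After draining 19% and refilling: 210 × 0.81 + 35 × 0.19 = 176.75 ppm.
Deficit to target: 185 − 176.75 = 8.25 mg/L.
As CaCO₃: 8.25 mg/L × 217,259 L = 1792 g; ÷ 50 g/eq ÷ 2 = 17.92 mol Na₂CO₃.
Mass: 17.92 × 106 = 1900 g.

1.90 kg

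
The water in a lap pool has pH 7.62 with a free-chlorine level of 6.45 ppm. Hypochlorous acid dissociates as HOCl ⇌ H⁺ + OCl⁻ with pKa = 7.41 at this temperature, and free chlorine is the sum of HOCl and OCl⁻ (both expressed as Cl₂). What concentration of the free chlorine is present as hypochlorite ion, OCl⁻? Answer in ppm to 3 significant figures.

[OCl⁻]/[HOCl] = 10^(pH − pKa) = 10^(7.62 − 7.41) = 10^0.21 = 1.622.
Fraction as HOCl = 1 / (1 + 1.622) = 0.3814.
OCl⁻ = (1 − 0.3814) × 6.45 ppm = 3.99 ppm.

3.99 ppm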